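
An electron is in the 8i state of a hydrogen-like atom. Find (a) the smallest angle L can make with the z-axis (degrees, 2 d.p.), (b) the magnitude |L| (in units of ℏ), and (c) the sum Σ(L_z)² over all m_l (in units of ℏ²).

The 8i subshell has l = 6.
cos θ_min = 6/√42, so θ_min ≈ 22.21°.
|L| = ℏ√(6·7) = √42 ℏ ≈ 6.481ℏ.
Σ m_l² = 182, so Σ(L_z)² = 182 ℏ².

θ_min ≈ 22.21°; |L| = √42 ℏ ≈ 6.481ℏ; Σ(L_z)² = 182 ℏ²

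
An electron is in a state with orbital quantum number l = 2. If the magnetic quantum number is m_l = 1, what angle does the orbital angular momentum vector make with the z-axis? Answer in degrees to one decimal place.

|L|² = l(l+1)ℏ² = 6ℏ², so |L| = √6 ℏ.
L_z = m_l ℏ = 1ℏ.
cos θ = L_z/|L| = 1/√6, so θ ≈ 65.9°.

θ ≈ 65.9°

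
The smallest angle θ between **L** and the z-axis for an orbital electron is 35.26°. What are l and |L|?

l = 2, |L| = √6 ℏ ≈ 2.449ℏ

cos²θ_min = l/(l+1) = 0.6667.
l = cos²θ/sin²θ ≈ 2.
Then |L| = ℏ√(2·3) = √6 ℏ.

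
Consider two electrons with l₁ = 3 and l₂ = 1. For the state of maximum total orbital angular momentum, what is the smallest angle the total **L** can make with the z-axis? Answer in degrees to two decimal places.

θ_min ≈ 26.57°

The total orbital quantum number L ranges from |l₁ − l₂| to l₁ + l₂ in integer steps.
L ∈ {2, 3, 4}.
The maximum is L = 4, with |L_tot| = ℏ√(4·5) = 2√5 ℏ.
The minimum angle with z is arccos(4/√20) ≈ 26.57°.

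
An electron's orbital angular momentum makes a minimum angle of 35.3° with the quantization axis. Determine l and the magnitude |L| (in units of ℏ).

l = 2, |L| = √6 ℏ ≈ 2.449ℏ

cos θ_min = l/√(l(l+1)) = √(l/(l+1)), so l/(l+1) = cos²(35.3°) = 0.6661.
Thus l = 0.6661/(1 − 0.6661) ≈ 2.
Then |L| = ℏ√(2·3) = √6 ℏ.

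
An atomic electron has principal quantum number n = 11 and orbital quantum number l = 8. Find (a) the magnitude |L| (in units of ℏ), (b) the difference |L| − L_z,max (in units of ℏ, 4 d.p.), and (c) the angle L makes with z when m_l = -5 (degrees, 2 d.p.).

|L| = ℏ√(8·9) = 6√2 ℏ ≈ 8.485ℏ.
|L| − L_z,max = (6√2 − 8)ℏ ≈ 0.4853ℏ.
For m_l = -5: cos θ = -5/√72, θ ≈ 126.10°.

|L| = 6√2 ℏ ≈ 8.485ℏ; |L|−L_z,max ≈ 0.4853ℏ; θ(m_l=-5) ≈ 126.10°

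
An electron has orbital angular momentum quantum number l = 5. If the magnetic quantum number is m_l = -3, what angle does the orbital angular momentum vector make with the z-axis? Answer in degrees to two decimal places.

θ ≈ 123.21°

|L| = ℏ√(l(l+1)) = √30 ℏ.
L_z = m_l ℏ = −3ℏ.
cos θ = L_z/|L| = -3/√30, so θ ≈ 123.21°.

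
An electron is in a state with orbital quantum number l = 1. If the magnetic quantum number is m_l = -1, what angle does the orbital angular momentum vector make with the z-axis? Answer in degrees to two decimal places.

|L| = ℏ√(l(l+1)) = √2 ℏ.
L_z = m_l ℏ = −1ℏ.
cos θ = L_z/|L| = -1/√2, so θ ≈ 135.00°.

θ ≈ 135.00°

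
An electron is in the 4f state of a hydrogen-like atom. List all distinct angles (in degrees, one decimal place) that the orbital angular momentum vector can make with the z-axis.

For 4f, l = 3.
|L| = √(l(l+1)) ℏ = 2√3 ℏ.
cos θ = m_l/√12 for each m_l ∈ {-3, -2, -1, 0, 1, 2, 3}.

θ ∈ {30.0°, 54.7°, 73.2°, 90.0°, 106.8°, 125.3°, 150.0°}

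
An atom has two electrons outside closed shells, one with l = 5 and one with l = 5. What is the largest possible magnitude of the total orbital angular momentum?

By the triangle rule, |l₁ − l₂| ≤ L ≤ l₁ + l₂.
L ∈ {0, 1, 2, 3, 4, 5, 6, 7, 8, 9, 10}.
The largest magnitude corresponds to L = 10: |L_tot| = ℏ√(10·11) = √110 ℏ.

|L_tot|_max = √110 ℏ ≈ 10.488ℏ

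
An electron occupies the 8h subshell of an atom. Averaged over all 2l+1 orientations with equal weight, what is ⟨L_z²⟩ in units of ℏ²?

For 8h, l = 5.
m_l ∈ {-5, -4, -3, -2, -1, 0, 1, 2, 3, 4, 5}.
⟨L_z²⟩ = ℏ²·l(l+1)/3 = 10ℏ².

⟨L_z²⟩ = 10 ℏ²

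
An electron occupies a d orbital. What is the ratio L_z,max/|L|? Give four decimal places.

L_z,max/|L| = 0.8165

The letter d corresponds to l = 2.
|L| = √6 ℏ ≈ 2.4495ℏ, while L_z,max = lℏ = 2ℏ.
L_z,max/|L| = 2/√6 = 0.8165.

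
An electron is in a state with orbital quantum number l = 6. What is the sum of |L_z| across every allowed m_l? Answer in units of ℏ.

m_l ∈ {-6, -5, -4, -3, -2, -1, 0, 1, 2, 3, 4, 5, 6}.
Σ|m_l| = 2(1+2+…+6) = 42.

Σ|L_z| = 42 ℏ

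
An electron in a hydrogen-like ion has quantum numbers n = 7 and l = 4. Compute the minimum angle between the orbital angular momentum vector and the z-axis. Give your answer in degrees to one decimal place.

|L| = ℏ√(l(l+1)) = 2√5 ℏ.
The smallest angle corresponds to the largest L_z, i.e. m_l = l = 4, giving L_z = 4ℏ.
cos θ_min = 4/√20, so θ_min ≈ 26.6°.

θ_min ≈ 26.6°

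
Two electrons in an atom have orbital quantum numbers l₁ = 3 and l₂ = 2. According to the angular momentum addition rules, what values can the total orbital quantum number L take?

L runs from |3 − 2| = 1 to 3 + 2 = 5.
L ∈ {1, 2, 3, 4, 5}.

L = 1, 2, 3, 4, 5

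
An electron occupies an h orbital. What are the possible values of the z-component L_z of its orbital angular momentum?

An h state has l = 5.
L_z = m_l ℏ with m_l ranging from −l to +l in integer steps.
For l = 5: m_l ∈ {-5, -4, -3, -2, -1, 0, 1, 2, 3, 4, 5}.

L_z ∈ {−5ℏ, −4ℏ, −3ℏ, −2ℏ, −ℏ, 0, ℏ, 2ℏ, 3ℏ, 4ℏ, 5ℏ}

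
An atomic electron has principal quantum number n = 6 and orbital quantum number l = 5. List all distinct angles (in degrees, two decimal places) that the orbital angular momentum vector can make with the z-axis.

|L| = ℏ√(l(l+1)) = √30 ℏ.
cos θ = m_l/√30 for each m_l ∈ {-5, -4, -3, -2, -1, 0, 1, 2, 3, 4, 5}.

θ ∈ {24.09°, 43.09°, 56.79°, 68.58°, 79.48°, 90.00°, 100.52°, 111.42°, 123.21°, 136.91°, 155.91°}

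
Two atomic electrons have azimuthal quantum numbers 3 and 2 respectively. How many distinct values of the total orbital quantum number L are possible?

5

Angular momentum addition gives L = |l₁ − l₂|, …, l₁ + l₂.
So L can be 1, 2, 3, 4, 5.
That is 5 values.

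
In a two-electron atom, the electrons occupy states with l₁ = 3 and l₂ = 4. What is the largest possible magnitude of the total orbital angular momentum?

L runs from |3 − 4| = 1 to 3 + 4 = 7.
So L can be 1, 2, 3, 4, 5, 6, 7.
The largest magnitude corresponds to L = 7: |L_tot| = ℏ√(7·8) = 2√14 ℏ.

|L_tot|_max = 2√14 ℏ ≈ 7.483ℏ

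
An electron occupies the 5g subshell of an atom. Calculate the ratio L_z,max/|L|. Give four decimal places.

L_z,max/|L| = 0.8944

The 5g subshell has l = 4.
|L| = 2√5 ℏ ≈ 4.4721ℏ, while L_z,max = lℏ = 4ℏ.
L_z,max/|L| = 4/√20 = 0.8944.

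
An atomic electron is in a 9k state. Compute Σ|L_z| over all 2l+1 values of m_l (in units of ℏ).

Σ|L_z| = 56 ℏ

For 9k, l = 7.
m_l runs from −7 to 7, i.e. {-7, -6, -5, -4, -3, -2, -1, 0, 1, 2, 3, 4, 5, 6, 7}.
Σ|m_l| = 2·7(7+1)/2 = 56.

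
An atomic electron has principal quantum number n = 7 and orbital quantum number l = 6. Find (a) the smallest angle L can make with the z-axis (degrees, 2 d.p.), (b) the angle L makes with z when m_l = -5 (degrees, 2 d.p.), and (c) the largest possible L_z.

θ_min ≈ 22.21°; θ(m_l=-5) ≈ 140.49°; L_z,max = 6ℏ

cos θ_min = 6/√42, so θ_min ≈ 22.21°.
For m_l = -5: cos θ = -5/√42, θ ≈ 140.49°.
L_z,max = lℏ = 6ℏ.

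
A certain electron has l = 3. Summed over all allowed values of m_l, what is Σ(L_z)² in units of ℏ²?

Σ(L_z)² = 28 ℏ²

The allowed m_l values are -3, -2, -1, 0, 1, 2, 3.
Σ m_l² = 2·(1 + 4 + 9) = 28.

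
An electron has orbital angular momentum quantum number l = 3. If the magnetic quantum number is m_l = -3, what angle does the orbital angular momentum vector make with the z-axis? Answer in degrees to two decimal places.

θ ≈ 150.00°

|L| = √(l(l+1)) ℏ = 2√3 ℏ.
L_z = m_l ℏ = −3ℏ.
cos θ = L_z/|L| = -3/√12, so θ ≈ 150.00°.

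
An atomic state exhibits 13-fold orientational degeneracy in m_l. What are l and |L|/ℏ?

2l + 1 = 13 ⇒ l = 6.
|L| = ℏ√(l(l+1)) = ℏ√(6·7) = √42 ℏ.

l = 6, |L| = √42 ℏ ≈ 6.481ℏ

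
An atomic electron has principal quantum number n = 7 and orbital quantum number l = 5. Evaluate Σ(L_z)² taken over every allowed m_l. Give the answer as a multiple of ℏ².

m_l ∈ {-5, -4, -3, -2, -1, 0, 1, 2, 3, 4, 5}.
Σ m_l² = 2·(1 + 4 + 9 + 16 + 25) = 110.

Σ(L_z)² = 110 ℏ²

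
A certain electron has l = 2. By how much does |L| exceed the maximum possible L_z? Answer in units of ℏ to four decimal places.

|L| = √6 ℏ ≈ 2.4495ℏ, while L_z,max = lℏ = 2ℏ.
The difference is (√6 − 2)ℏ ≈ 0.4495ℏ.

|L| − L_z,max ≈ 0.4495ℏ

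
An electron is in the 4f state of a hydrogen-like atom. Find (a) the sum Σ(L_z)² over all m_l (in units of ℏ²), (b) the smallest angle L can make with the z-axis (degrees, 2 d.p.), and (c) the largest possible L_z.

Σ(L_z)² = 28 ℏ²; θ_min ≈ 30.00°; L_z,max = 3ℏ

4f means n = 4, l = 3.
Σ m_l² = 28, so Σ(L_z)² = 28 ℏ².
cos θ_min = 3/√12, so θ_min ≈ 30.00°.
L_z,max = lℏ = 3ℏ.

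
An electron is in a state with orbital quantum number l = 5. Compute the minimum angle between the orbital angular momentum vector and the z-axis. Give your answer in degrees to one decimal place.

θ_min ≈ 24.1°

|L| = √(l(l+1)) ℏ = √30 ℏ.
The smallest angle corresponds to the largest L_z, i.e. m_l = l = 5, giving L_z = 5ℏ.
cos θ_min = 5/√30, so θ_min ≈ 24.1°.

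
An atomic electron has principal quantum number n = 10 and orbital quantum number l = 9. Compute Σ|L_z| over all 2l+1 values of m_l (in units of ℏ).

Σ|L_z| = 90 ℏ

m_l ∈ {-9, -8, -7, -6, -5, -4, -3, -2, -1, 0, 1, 2, 3, 4, 5, 6, 7, 8, 9}.
Σ|m_l| = 2·9(9+1)/2 = 90.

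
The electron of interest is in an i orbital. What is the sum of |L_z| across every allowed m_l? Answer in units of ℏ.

Σ|L_z| = 42 ℏ

An i state has l = 6.
m_l runs from −6 to 6, i.e. {-6, -5, -4, -3, -2, -1, 0, 1, 2, 3, 4, 5, 6}.
Σ|m_l| = 2(1+2+…+6) = 42.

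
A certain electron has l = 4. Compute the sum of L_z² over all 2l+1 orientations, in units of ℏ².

The allowed m_l values are -4, -3, -2, -1, 0, 1, 2, 3, 4.
Σ m_l² = 2·(1 + 4 + 9 + 16) = 60.

Σ(L_z)² = 60 ℏ²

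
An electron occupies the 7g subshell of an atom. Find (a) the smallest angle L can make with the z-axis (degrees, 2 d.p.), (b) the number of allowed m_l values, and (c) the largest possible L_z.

θ_min ≈ 26.57°; 9 values; L_z,max = 4ℏ

7g means n = 7, l = 4.
cos θ_min = 4/√20, so θ_min ≈ 26.57°.
There are 2l+1 = 9 values of m_l.
L_z,max = lℏ = 4ℏ.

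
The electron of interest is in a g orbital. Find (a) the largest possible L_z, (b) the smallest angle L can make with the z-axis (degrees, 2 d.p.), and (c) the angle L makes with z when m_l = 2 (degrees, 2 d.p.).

L_z,max = 4ℏ; θ_min ≈ 26.57°; θ(m_l=2) ≈ 63.43°

The letter g corresponds to l = 4.
L_z,max = lℏ = 4ℏ.
cos θ_min = 4/√20, so θ_min ≈ 26.57°.
For m_l = 2: cos θ = 2/√20, θ ≈ 63.43°.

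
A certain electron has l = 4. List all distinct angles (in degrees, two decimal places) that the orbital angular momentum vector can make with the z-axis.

|L|² = l(l+1)ℏ² = 20ℏ², so |L| = 2√5 ℏ.
cos θ = m_l/√20 for each m_l ∈ {-4, -3, -2, -1, 0, 1, 2, 3, 4}.

θ ∈ {26.57°, 47.87°, 63.43°, 77.08°, 90.00°, 102.92°, 116.57°, 132.13°, 153.43°}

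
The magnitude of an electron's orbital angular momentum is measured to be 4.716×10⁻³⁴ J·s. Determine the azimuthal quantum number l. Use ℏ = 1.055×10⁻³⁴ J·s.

|L|/ℏ = (4.716×10⁻³⁴)/(1.055×10⁻³⁴) ≈ 4.470.
(|L|/ℏ)² = l(l+1) ≈ 19.98 ⇒ l = 4.

l = 4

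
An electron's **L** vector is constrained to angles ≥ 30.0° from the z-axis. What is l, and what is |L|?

cos²θ_min = l/(l+1) = 0.7500.
Thus l = 0.7500/(1 − 0.7500) ≈ 3.
Then |L| = ℏ√(3·4) = 2√3 ℏ.

l = 3, |L| = 2√3 ℏ ≈ 3.464ℏ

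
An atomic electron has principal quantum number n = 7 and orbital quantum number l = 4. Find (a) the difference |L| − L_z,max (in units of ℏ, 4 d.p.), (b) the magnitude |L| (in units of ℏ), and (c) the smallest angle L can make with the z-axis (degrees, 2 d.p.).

|L| − L_z,max = (2√5 − 4)ℏ ≈ 0.4721ℏ.
|L| = ℏ√(4·5) = 2√5 ℏ ≈ 4.472ℏ.
cos θ_min = 4/√20, so θ_min ≈ 26.57°.

|L|−L_z,max ≈ 0.4721ℏ; |L| = 2√5 ℏ ≈ 4.472ℏ; θ_min ≈ 26.57°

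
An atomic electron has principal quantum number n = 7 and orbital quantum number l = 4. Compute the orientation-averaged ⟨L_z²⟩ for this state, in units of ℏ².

⟨L_z²⟩ = 6.667 ℏ²

m_l runs from −4 to 4, i.e. {-4, -3, -2, -1, 0, 1, 2, 3, 4}.
⟨L_z²⟩ = ℏ²·(Σ m_l²)/(2l+1) = ℏ²·60/9 = 6.667ℏ².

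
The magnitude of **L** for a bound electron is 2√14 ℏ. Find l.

l = 7

|L| = ℏ√(l(l+1)), so l(l+1) = 56.
l² + l − 56 = 0 ⇒ l = 7.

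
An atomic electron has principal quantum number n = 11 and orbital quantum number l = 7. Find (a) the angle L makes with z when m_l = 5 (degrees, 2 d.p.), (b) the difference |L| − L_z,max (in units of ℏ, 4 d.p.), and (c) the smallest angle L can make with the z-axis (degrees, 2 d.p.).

For m_l = 5: cos θ = 5/√56, θ ≈ 48.08°.
|L| − L_z,max = (2√14 − 7)ℏ ≈ 0.4833ℏ.
cos θ_min = 7/√56, so θ_min ≈ 20.70°.

θ(m_l=5) ≈ 48.08°; |L|−L_z,max ≈ 0.4833ℏ; θ_min ≈ 20.70°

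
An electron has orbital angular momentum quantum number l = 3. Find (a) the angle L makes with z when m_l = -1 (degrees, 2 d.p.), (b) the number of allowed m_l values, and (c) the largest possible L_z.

θ(m_l=-1) ≈ 106.78°; 7 values; L_z,max = 3ℏ

For m_l = -1: cos θ = -1/√12, θ ≈ 106.78°.
There are 2l+1 = 7 values of m_l.
L_z,max = lℏ = 3ℏ.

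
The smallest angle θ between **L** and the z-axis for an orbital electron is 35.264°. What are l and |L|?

l = 2, |L| = √6 ℏ ≈ 2.449ℏ

cos²θ_min = l/(l+1) = 0.6667.
Solving: l = 2.
Then |L| = ℏ√(2·3) = √6 ℏ.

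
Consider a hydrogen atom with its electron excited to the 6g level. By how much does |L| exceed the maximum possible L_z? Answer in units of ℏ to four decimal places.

The 6g level has l = 4.
|L| = 2√5 ℏ ≈ 4.4721ℏ, while L_z,max = lℏ = 4ℏ.
The difference is (2√5 − 4)ℏ ≈ 0.4721ℏ.

|L| − L_z,max ≈ 0.4721ℏ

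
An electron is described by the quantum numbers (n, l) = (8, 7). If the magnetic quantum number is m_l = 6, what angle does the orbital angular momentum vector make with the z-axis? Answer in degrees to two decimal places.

θ ≈ 36.70°

|L|² = l(l+1)ℏ² = 56ℏ², so |L| = 2√14 ℏ.
L_z = m_l ℏ = 6ℏ.
cos θ = L_z/|L| = 6/√56, so θ ≈ 36.70°.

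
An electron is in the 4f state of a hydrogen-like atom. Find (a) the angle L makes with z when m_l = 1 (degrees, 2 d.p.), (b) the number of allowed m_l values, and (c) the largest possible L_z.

The 4f subshell has l = 3.
For m_l = 1: cos θ = 1/√12, θ ≈ 73.22°.
There are 2l+1 = 7 values of m_l.
L_z,max = lℏ = 3ℏ.

θ(m_l=1) ≈ 73.22°; 7 values; L_z,max = 3ℏ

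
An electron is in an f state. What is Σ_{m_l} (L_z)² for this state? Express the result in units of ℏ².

Σ(L_z)² = 28 ℏ²

For an f orbital, l = 3.
The allowed m_l values are -3, -2, -1, 0, 1, 2, 3.
Summing m² from −3 to 3: Σ m_l² = 28.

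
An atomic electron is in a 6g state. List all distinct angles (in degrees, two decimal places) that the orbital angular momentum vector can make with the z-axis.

θ ∈ {26.57°, 47.87°, 63.43°, 77.08°, 90.00°, 102.92°, 116.57°, 132.13°, 153.43°}

The 6g subshell has l = 4.
|L| = √(l(l+1)) ℏ = 2√5 ℏ.
cos θ = m_l/√20 for each m_l ∈ {-4, -3, -2, -1, 0, 1, 2, 3, 4}.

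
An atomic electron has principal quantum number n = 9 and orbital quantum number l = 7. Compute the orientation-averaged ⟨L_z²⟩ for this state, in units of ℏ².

⟨L_z²⟩ = 18.67 ℏ²

m_l ∈ {-7, -6, -5, -4, -3, -2, -1, 0, 1, 2, 3, 4, 5, 6, 7}.
Average of L_z² over 15 states: 280/15 ℏ² = 18.67 ℏ².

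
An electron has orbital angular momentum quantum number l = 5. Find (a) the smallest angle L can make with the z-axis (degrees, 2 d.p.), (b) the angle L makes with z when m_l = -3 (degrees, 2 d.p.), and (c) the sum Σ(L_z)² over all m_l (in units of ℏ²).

cos θ_min = 5/√30, so θ_min ≈ 24.09°.
For m_l = -3: cos θ = -3/√30, θ ≈ 123.21°.
Σ m_l² = 110, so Σ(L_z)² = 110 ℏ².

θ_min ≈ 24.09°; θ(m_l=-3) ≈ 123.21°; Σ(L_z)² = 110 ℏ²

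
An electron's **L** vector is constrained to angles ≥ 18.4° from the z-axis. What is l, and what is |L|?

l = 9, |L| = 3√10 ℏ ≈ 9.487ℏ

At minimum angle, m_l = l, so cos θ = l/√(l(l+1)); cos²θ = l/(l+1) = 0.9004.
l = cos²θ/sin²θ ≈ 9.
Then |L| = ℏ√(9·10) = 3√10 ℏ.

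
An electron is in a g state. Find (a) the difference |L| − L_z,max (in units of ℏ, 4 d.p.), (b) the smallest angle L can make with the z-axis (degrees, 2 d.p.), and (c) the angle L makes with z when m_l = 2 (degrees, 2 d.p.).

|L|−L_z,max ≈ 0.4721ℏ; θ_min ≈ 26.57°; θ(m_l=2) ≈ 63.43°

A g state has l = 4.
|L| − L_z,max = (2√5 − 4)ℏ ≈ 0.4721ℏ.
cos θ_min = 4/√20, so θ_min ≈ 26.57°.
For m_l = 2: cos θ = 2/√20, θ ≈ 63.43°.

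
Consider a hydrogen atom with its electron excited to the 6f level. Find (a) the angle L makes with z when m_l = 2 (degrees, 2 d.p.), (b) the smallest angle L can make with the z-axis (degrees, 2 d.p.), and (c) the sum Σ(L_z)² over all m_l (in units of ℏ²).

θ(m_l=2) ≈ 54.74°; θ_min ≈ 30.00°; Σ(L_z)² = 28 ℏ²

The 6f level has l = 3.
For m_l = 2: cos θ = 2/√12, θ ≈ 54.74°.
cos θ_min = 3/√12, so θ_min ≈ 30.00°.
Σ m_l² = 28, so Σ(L_z)² = 28 ℏ².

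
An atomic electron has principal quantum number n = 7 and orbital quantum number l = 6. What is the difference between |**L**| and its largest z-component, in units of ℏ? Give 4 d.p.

|L| − L_z,max ≈ 0.4807ℏ

|L| = √42 ℏ ≈ 6.4807ℏ, while L_z,max = lℏ = 6ℏ.
The difference is (√42 − 6)ℏ ≈ 0.4807ℏ.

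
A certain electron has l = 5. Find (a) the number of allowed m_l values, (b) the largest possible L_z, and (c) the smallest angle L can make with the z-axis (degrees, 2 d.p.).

11 values; L_z,max = 5ℏ; θ_min ≈ 24.09°

There are 2l+1 = 11 values of m_l.
L_z,max = lℏ = 5ℏ.
cos θ_min = 5/√30, so θ_min ≈ 24.09°.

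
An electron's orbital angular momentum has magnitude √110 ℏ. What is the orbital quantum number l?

l = 10

|L| = ℏ√(l(l+1)), so l(l+1) = 110.
The positive root is l = 10.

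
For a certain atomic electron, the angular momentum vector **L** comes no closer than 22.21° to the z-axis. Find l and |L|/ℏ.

l = 6, |L| = √42 ℏ ≈ 6.481ℏ

cos θ_min = l/√(l(l+1)) = √(l/(l+1)), so l/(l+1) = cos²(22.21°) = 0.8571.
Thus l = 0.8571/(1 − 0.8571) ≈ 6.
Then |L| = ℏ√(6·7) = √42 ℏ.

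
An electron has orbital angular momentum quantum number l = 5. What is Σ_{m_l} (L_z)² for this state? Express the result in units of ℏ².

Σ(L_z)² = 110 ℏ²

m_l runs from −5 to 5, i.e. {-5, -4, -3, -2, -1, 0, 1, 2, 3, 4, 5}.
Summing m² from −5 to 5: Σ m_l² = 110.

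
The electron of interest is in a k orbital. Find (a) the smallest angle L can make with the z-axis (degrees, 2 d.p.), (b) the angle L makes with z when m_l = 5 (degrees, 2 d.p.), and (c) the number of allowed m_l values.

θ_min ≈ 20.70°; θ(m_l=5) ≈ 48.08°; 15 values

A k state has l = 7.
cos θ_min = 7/√56, so θ_min ≈ 20.70°.
For m_l = 5: cos θ = 5/√56, θ ≈ 48.08°.
There are 2l+1 = 15 values of m_l.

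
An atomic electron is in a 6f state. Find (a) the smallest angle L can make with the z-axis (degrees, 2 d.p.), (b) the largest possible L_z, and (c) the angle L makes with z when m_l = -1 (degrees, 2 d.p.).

6f means n = 6, l = 3.
cos θ_min = 3/√12, so θ_min ≈ 30.00°.
L_z,max = lℏ = 3ℏ.
For m_l = -1: cos θ = -1/√12, θ ≈ 106.78°.

θ_min ≈ 30.00°; L_z,max = 3ℏ; θ(m_l=-1) ≈ 106.78°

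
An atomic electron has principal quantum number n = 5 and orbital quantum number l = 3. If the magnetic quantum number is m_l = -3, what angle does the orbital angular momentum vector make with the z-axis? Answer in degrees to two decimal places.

θ ≈ 150.00°

|L|² = l(l+1)ℏ² = 12ℏ², so |L| = 2√3 ℏ.
L_z = m_l ℏ = −3ℏ.
cos θ = L_z/|L| = -3/√12, so θ ≈ 150.00°.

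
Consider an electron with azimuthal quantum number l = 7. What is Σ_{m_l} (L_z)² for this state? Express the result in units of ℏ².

The allowed m_l values are -7, -6, -5, -4, -3, -2, -1, 0, 1, 2, 3, 4, 5, 6, 7.
Σ m_l² = l(l+1)(2l+1)/3 = 7·8·15/3 = 280.

Σ(L_z)² = 280 ℏ²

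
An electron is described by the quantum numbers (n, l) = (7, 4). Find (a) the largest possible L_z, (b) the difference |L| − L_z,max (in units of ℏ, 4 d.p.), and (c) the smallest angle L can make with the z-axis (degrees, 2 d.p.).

L_z,max = lℏ = 4ℏ.
|L| − L_z,max = (2√5 − 4)ℏ ≈ 0.4721ℏ.
cos θ_min = 4/√20, so θ_min ≈ 26.57°.

L_z,max = 4ℏ; |L|−L_z,max ≈ 0.4721ℏ; θ_min ≈ 26.57°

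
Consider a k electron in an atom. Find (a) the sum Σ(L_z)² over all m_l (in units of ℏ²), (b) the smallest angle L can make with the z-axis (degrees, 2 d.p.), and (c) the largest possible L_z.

Σ(L_z)² = 280 ℏ²; θ_min ≈ 20.70°; L_z,max = 7ℏ

The letter k corresponds to l = 7.
Σ m_l² = 280, so Σ(L_z)² = 280 ℏ².
cos θ_min = 7/√56, so θ_min ≈ 20.70°.
L_z,max = lℏ = 7ℏ.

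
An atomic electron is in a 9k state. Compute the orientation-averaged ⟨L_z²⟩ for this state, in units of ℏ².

For 9k, l = 7.
The allowed m_l values are -7, -6, -5, -4, -3, -2, -1, 0, 1, 2, 3, 4, 5, 6, 7.
⟨L_z²⟩ = ℏ²·(Σ m_l²)/(2l+1) = ℏ²·280/15 = 18.67ℏ².

⟨L_z²⟩ = 18.67 ℏ²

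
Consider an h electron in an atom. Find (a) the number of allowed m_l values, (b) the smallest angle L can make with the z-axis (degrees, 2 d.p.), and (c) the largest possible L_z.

The letter h corresponds to l = 5.
There are 2l+1 = 11 values of m_l.
cos θ_min = 5/√30, so θ_min ≈ 24.09°.
L_z,max = lℏ = 5ℏ.

11 values; θ_min ≈ 24.09°; L_z,max = 5ℏ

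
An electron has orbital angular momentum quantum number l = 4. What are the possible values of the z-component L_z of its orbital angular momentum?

L_z = m_l ℏ with m_l ranging from −l to +l in integer steps.
For l = 4: m_l ∈ {-4, -3, -2, -1, 0, 1, 2, 3, 4}.

L_z ∈ {−4ℏ, −3ℏ, −2ℏ, −ℏ, 0, ℏ, 2ℏ, 3ℏ, 4ℏ}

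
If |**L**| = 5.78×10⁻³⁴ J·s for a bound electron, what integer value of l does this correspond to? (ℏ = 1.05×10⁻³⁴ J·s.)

|L|/ℏ = (5.78×10⁻³⁴)/(1.05×10⁻³⁴) ≈ 5.505.
Set l(l+1) = 30.30; the integer solution is l = 5.

l = 5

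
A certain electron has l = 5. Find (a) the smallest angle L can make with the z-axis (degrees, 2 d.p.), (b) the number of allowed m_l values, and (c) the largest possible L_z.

θ_min ≈ 24.09°; 11 values; L_z,max = 5ℏ

cos θ_min = 5/√30, so θ_min ≈ 24.09°.
There are 2l+1 = 11 values of m_l.
L_z,max = lℏ = 5ℏ.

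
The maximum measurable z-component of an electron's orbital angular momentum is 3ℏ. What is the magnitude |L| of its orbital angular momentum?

L_z,max = lℏ, so l = 3.
|L| = √(l(l+1)) ℏ = 2√3 ℏ.

|L| = 2√3 ℏ ≈ 3.464ℏ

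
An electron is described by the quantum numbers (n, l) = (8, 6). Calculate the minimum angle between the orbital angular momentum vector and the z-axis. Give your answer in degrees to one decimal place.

|L| = √(l(l+1)) ℏ = √42 ℏ.
The smallest angle corresponds to the largest L_z, i.e. m_l = l = 6, giving L_z = 6ℏ.
cos θ_min = 6/√42, so θ_min ≈ 22.2°.

θ_min ≈ 22.2°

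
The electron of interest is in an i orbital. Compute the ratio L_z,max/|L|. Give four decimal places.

L_z,max/|L| = 0.9258

For an i orbital, l = 6.
|L| = √42 ℏ ≈ 6.4807ℏ, while L_z,max = lℏ = 6ℏ.
L_z,max/|L| = 6/√42 = 0.9258.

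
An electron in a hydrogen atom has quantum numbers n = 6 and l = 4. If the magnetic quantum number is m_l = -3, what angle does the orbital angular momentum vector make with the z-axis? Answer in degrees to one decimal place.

θ ≈ 132.1°

|L| = √(l(l+1)) ℏ = 2√5 ℏ.
L_z = m_l ℏ = −3ℏ.
cos θ = L_z/|L| = -3/√20, so θ ≈ 132.1°.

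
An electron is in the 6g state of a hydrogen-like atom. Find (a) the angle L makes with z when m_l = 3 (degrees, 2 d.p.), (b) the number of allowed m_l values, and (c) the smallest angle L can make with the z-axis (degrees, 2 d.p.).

6g means n = 6, l = 4.
For m_l = 3: cos θ = 3/√20, θ ≈ 47.87°.
There are 2l+1 = 9 values of m_l.
cos θ_min = 4/√20, so θ_min ≈ 26.57°.

θ(m_l=3) ≈ 47.87°; 9 values; θ_min ≈ 26.57°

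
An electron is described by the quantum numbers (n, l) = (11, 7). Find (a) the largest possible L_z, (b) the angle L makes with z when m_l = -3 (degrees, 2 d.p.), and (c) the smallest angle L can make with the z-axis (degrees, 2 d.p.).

L_z,max = 7ℏ; θ(m_l=-3) ≈ 113.63°; θ_min ≈ 20.70°

L_z,max = lℏ = 7ℏ.
For m_l = -3: cos θ = -3/√56, θ ≈ 113.63°.
cos θ_min = 7/√56, so θ_min ≈ 20.70°.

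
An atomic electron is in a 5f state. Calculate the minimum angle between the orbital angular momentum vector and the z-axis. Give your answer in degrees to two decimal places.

5f means n = 5, l = 3.
|L| = ℏ√(l(l+1)) = 2√3 ℏ.
The smallest angle corresponds to the largest L_z, i.e. m_l = l = 3, giving L_z = 3ℏ.
cos θ_min = 3/√12, so θ_min ≈ 30.00°.

θ_min ≈ 30.00°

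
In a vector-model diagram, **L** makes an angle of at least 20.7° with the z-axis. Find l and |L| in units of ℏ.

cos θ_min = l/√(l(l+1)) = √(l/(l+1)), so l/(l+1) = cos²(20.7°) = 0.8751.
Thus l = 0.8751/(1 − 0.8751) ≈ 7.
Then |L| = ℏ√(7·8) = 2√14 ℏ.

l = 7, |L| = 2√14 ℏ ≈ 7.483ℏ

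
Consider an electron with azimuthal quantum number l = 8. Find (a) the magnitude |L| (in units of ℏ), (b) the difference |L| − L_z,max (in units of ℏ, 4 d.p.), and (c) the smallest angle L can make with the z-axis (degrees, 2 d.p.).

|L| = 6√2 ℏ ≈ 8.485ℏ; |L|−L_z,max ≈ 0.4853ℏ; θ_min ≈ 19.47°

|L| = ℏ√(8·9) = 6√2 ℏ ≈ 8.485ℏ.
|L| − L_z,max = (6√2 − 8)ℏ ≈ 0.4853ℏ.
cos θ_min = 8/√72, so θ_min ≈ 19.47°.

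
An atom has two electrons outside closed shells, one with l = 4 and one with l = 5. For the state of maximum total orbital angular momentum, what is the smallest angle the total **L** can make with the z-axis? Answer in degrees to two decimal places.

The total orbital quantum number L ranges from |l₁ − l₂| to l₁ + l₂ in integer steps.
L ∈ {1, 2, 3, 4, 5, 6, 7, 8, 9}.
The maximum is L = 9, with |L_tot| = ℏ√(9·10) = 3√10 ℏ.
The minimum angle with z is arccos(9/√90) ≈ 18.43°.

θ_min ≈ 18.43°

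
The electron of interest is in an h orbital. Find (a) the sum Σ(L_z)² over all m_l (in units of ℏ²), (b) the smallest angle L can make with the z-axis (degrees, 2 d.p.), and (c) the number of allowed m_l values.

Σ(L_z)² = 110 ℏ²; θ_min ≈ 24.09°; 11 values

An h state has l = 5.
Σ m_l² = 110, so Σ(L_z)² = 110 ℏ².
cos θ_min = 5/√30, so θ_min ≈ 24.09°.
There are 2l+1 = 11 values of m_l.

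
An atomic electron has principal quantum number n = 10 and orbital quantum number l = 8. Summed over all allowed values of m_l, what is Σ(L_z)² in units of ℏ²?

m_l ∈ {-8, -7, -6, -5, -4, -3, -2, -1, 0, 1, 2, 3, 4, 5, 6, 7, 8}.
Σ m_l² = l(l+1)(2l+1)/3 = 8·9·17/3 = 408.

Σ(L_z)² = 408 ℏ²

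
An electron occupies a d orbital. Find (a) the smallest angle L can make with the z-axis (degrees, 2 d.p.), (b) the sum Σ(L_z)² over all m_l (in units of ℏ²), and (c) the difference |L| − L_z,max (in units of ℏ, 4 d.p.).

For a d orbital, l = 2.
cos θ_min = 2/√6, so θ_min ≈ 35.26°.
Σ m_l² = 10, so Σ(L_z)² = 10 ℏ².
|L| − L_z,max = (√6 − 2)ℏ ≈ 0.4495ℏ.

θ_min ≈ 35.26°; Σ(L_z)² = 10 ℏ²; |L|−L_z,max ≈ 0.4495ℏ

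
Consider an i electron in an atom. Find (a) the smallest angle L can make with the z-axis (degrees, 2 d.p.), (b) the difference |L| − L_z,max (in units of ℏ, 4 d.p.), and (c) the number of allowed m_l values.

θ_min ≈ 22.21°; |L|−L_z,max ≈ 0.4807ℏ; 13 values

An i state has l = 6.
cos θ_min = 6/√42, so θ_min ≈ 22.21°.
|L| − L_z,max = (√42 − 6)ℏ ≈ 0.4807ℏ.
There are 2l+1 = 13 values of m_l.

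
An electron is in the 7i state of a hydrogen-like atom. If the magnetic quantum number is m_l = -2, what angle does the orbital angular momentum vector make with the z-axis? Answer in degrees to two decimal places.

The 7i subshell has l = 6.
|L| = ℏ√(l(l+1)) = √42 ℏ.
L_z = m_l ℏ = −2ℏ.
cos θ = L_z/|L| = -2/√42, so θ ≈ 107.98°.

θ ≈ 107.98°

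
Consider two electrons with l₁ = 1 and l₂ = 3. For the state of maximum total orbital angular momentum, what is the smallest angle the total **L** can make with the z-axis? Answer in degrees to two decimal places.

L runs from |1 − 3| = 2 to 1 + 3 = 4.
So L can be 2, 3, 4.
The maximum is L = 4, with |L_tot| = ℏ√(4·5) = 2√5 ℏ.
The minimum angle with z is arccos(4/√20) ≈ 26.57°.

θ_min ≈ 26.57°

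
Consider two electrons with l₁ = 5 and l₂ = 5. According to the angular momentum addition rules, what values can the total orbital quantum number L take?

The total orbital quantum number L ranges from |l₁ − l₂| to l₁ + l₂ in integer steps.
Allowed values: L = 0, 1, 2, 3, 4, 5, 6, 7, 8, 9, 10.

L = 0, 1, 2, 3, 4, 5, 6, 7, 8, 9, 10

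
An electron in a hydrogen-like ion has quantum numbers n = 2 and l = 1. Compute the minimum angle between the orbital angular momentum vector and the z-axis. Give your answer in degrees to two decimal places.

|L|² = l(l+1)ℏ² = 2ℏ², so |L| = √2 ℏ.
The smallest angle corresponds to the largest L_z, i.e. m_l = l = 1, giving L_z = 1ℏ.
cos θ_min = 1/√2, so θ_min ≈ 45.00°.

θ_min ≈ 45.00°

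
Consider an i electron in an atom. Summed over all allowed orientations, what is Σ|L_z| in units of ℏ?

Σ|L_z| = 42 ℏ

I corresponds to l = 6.
m_l runs from −6 to 6, i.e. {-6, -5, -4, -3, -2, -1, 0, 1, 2, 3, 4, 5, 6}.
Σ|m_l| = l(l+1) = 42.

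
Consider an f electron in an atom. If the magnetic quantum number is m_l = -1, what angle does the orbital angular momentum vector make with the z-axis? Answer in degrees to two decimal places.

For an f orbital, l = 3.
|L|² = l(l+1)ℏ² = 12ℏ², so |L| = 2√3 ℏ.
L_z = m_l ℏ = −1ℏ.
cos θ = L_z/|L| = -1/√12, so θ ≈ 106.78°.

θ ≈ 106.78°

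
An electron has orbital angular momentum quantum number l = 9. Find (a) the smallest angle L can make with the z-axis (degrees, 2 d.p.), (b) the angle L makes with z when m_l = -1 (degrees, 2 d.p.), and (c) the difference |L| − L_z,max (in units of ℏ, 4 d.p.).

cos θ_min = 9/√90, so θ_min ≈ 18.43°.
For m_l = -1: cos θ = -1/√90, θ ≈ 96.05°.
|L| − L_z,max = (3√10 − 9)ℏ ≈ 0.4868ℏ.

θ_min ≈ 18.43°; θ(m_l=-1) ≈ 96.05°; |L|−L_z,max ≈ 0.4868ℏ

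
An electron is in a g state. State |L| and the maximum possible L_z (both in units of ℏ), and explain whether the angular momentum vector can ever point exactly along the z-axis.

No: L_z,max = 4ℏ < |L| = 2√5 ℏ ≈ 4.472ℏ

A g state has l = 4.
|L| = 2√5 ℏ ≈ 4.4721ℏ, while L_z,max = lℏ = 4ℏ.
Since |L| > L_z,max, the vector can never point exactly along z; the closest it comes is θ_min = arccos(4/√20) ≈ 26.6°.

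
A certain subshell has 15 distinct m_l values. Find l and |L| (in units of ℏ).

Since there are 2l+1 = 15 values of m_l, l = 7.
|L| = ℏ√(l(l+1)) = ℏ√(7·8) = 2√14 ℏ.

l = 7, |L| = 2√14 ℏ ≈ 7.483ℏ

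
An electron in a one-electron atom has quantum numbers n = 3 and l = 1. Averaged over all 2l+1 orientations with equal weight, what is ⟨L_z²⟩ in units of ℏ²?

m_l ∈ {-1, 0, 1}.
⟨L_z²⟩ = ℏ²·l(l+1)/3 = 0.6667ℏ².

⟨L_z²⟩ = 0.6667 ℏ²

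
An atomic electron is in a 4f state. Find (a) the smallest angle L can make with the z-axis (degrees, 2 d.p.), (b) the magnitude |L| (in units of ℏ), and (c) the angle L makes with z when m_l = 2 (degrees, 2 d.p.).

The 4f subshell has l = 3.
cos θ_min = 3/√12, so θ_min ≈ 30.00°.
|L| = ℏ√(3·4) = 2√3 ℏ ≈ 3.464ℏ.
For m_l = 2: cos θ = 2/√12, θ ≈ 54.74°.

θ_min ≈ 30.00°; |L| = 2√3 ℏ ≈ 3.464ℏ; θ(m_l=2) ≈ 54.74°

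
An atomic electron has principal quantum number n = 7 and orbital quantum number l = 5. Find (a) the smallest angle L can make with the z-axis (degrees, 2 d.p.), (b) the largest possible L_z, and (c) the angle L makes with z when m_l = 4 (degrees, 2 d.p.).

θ_min ≈ 24.09°; L_z,max = 5ℏ; θ(m_l=4) ≈ 43.09°

cos θ_min = 5/√30, so θ_min ≈ 24.09°.
L_z,max = lℏ = 5ℏ.
For m_l = 4: cos θ = 4/√30, θ ≈ 43.09°.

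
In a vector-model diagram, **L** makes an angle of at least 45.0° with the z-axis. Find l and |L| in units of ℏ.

l = 1, |L| = √2 ℏ ≈ 1.414ℏ

cos²θ_min = l/(l+1) = 0.5000.
Solving: l = 1.
Then |L| = ℏ√(1·2) = √2 ℏ.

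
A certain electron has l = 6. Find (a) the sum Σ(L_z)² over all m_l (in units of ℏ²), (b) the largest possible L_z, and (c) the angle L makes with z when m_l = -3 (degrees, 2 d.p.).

Σ m_l² = 182, so Σ(L_z)² = 182 ℏ².
L_z,max = lℏ = 6ℏ.
For m_l = -3: cos θ = -3/√42, θ ≈ 117.58°.

Σ(L_z)² = 182 ℏ²; L_z,max = 6ℏ; θ(m_l=-3) ≈ 117.58°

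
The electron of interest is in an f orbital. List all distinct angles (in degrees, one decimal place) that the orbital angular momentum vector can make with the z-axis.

θ ∈ {30.0°, 54.7°, 73.2°, 90.0°, 106.8°, 125.3°, 150.0°}

The letter f corresponds to l = 3.
|L| = √(l(l+1)) ℏ = 2√3 ℏ.
cos θ = m_l/√12 for each m_l ∈ {-3, -2, -1, 0, 1, 2, 3}.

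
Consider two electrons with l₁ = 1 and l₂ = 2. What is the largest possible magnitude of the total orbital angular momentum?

The total orbital quantum number L ranges from |l₁ − l₂| to l₁ + l₂ in integer steps.
L ∈ {1, 2, 3}.
The largest magnitude corresponds to L = 3: |L_tot| = ℏ√(3·4) = 2√3 ℏ.

|L_tot|_max = 2√3 ℏ ≈ 3.464ℏ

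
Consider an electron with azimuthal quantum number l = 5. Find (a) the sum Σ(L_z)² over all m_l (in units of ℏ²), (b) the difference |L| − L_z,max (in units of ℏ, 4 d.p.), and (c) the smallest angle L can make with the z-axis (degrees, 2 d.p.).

Σ(L_z)² = 110 ℏ²; |L|−L_z,max ≈ 0.4772ℏ; θ_min ≈ 24.09°

Σ m_l² = 110, so Σ(L_z)² = 110 ℏ².
|L| − L_z,max = (√30 − 5)ℏ ≈ 0.4772ℏ.
cos θ_min = 5/√30, so θ_min ≈ 24.09°.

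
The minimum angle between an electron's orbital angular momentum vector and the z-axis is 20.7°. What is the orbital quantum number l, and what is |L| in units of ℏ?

l = 7, |L| = 2√14 ℏ ≈ 7.483ℏ

cos²θ_min = l/(l+1) = 0.8751.
Solving: l = 7.
Then |L| = ℏ√(7·8) = 2√14 ℏ.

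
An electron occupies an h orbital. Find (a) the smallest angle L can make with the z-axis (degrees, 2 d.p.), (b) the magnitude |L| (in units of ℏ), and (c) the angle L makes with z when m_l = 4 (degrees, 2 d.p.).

θ_min ≈ 24.09°; |L| = √30 ℏ ≈ 5.477ℏ; θ(m_l=4) ≈ 43.09°

An h state has l = 5.
cos θ_min = 5/√30, so θ_min ≈ 24.09°.
|L| = ℏ√(5·6) = √30 ℏ ≈ 5.477ℏ.
For m_l = 4: cos θ = 4/√30, θ ≈ 43.09°.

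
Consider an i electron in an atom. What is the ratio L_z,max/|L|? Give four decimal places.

An i state has l = 6.
|L| = √42 ℏ ≈ 6.4807ℏ, while L_z,max = lℏ = 6ℏ.
L_z,max/|L| = 6/√42 = 0.9258.

L_z,max/|L| = 0.9258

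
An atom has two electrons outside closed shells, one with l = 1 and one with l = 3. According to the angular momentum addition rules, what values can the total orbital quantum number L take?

L = 2, 3, 4

By the triangle rule, |l₁ − l₂| ≤ L ≤ l₁ + l₂.
Allowed values: L = 2, 3, 4.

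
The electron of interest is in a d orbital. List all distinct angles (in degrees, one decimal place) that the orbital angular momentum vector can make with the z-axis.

θ ∈ {35.3°, 65.9°, 90.0°, 114.1°, 144.7°}

For a d orbital, l = 2.
|L|² = l(l+1)ℏ² = 6ℏ², so |L| = √6 ℏ.
cos θ = m_l/√6 for each m_l ∈ {-2, -1, 0, 1, 2}.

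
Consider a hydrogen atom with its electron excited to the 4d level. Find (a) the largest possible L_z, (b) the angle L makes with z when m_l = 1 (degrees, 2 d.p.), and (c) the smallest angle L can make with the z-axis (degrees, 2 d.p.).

The 4d level has l = 2.
L_z,max = lℏ = 2ℏ.
For m_l = 1: cos θ = 1/√6, θ ≈ 65.91°.
cos θ_min = 2/√6, so θ_min ≈ 35.26°.

L_z,max = 2ℏ; θ(m_l=1) ≈ 65.91°; θ_min ≈ 35.26°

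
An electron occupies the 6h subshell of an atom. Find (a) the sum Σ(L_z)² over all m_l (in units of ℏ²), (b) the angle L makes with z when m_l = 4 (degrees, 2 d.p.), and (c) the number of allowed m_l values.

Σ(L_z)² = 110 ℏ²; θ(m_l=4) ≈ 43.09°; 11 values

For 6h, l = 5.
Σ m_l² = 110, so Σ(L_z)² = 110 ℏ².
For m_l = 4: cos θ = 4/√30, θ ≈ 43.09°.
There are 2l+1 = 11 values of m_l.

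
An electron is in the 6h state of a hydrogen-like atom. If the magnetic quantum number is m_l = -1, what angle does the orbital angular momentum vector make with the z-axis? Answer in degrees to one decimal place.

For 6h, l = 5.
|L| = ℏ√(l(l+1)) = √30 ℏ.
L_z = m_l ℏ = −1ℏ.
cos θ = L_z/|L| = -1/√30, so θ ≈ 100.5°.

θ ≈ 100.5°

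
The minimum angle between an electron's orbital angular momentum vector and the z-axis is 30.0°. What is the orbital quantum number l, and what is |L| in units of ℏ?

l = 3, |L| = 2√3 ℏ ≈ 3.464ℏ

cos θ_min = l/√(l(l+1)) = √(l/(l+1)), so l/(l+1) = cos²(30.0°) = 0.7500.
Thus l = 0.7500/(1 − 0.7500) ≈ 3.
Then |L| = ℏ√(3·4) = 2√3 ℏ.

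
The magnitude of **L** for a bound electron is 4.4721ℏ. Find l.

(|L|/ℏ)² = l(l+1) = 20.
The positive root is l = 4.

l = 4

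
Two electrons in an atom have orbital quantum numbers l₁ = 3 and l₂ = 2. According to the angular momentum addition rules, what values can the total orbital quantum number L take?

Angular momentum addition gives L = |l₁ − l₂|, …, l₁ + l₂.
L ∈ {1, 2, 3, 4, 5}.

L = 1, 2, 3, 4, 5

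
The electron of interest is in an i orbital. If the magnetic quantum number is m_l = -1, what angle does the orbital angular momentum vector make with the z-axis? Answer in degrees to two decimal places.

θ ≈ 98.88°

For an i orbital, l = 6.
|L| = √(l(l+1)) ℏ = √42 ℏ.
L_z = m_l ℏ = −1ℏ.
cos θ = L_z/|L| = -1/√42, so θ ≈ 98.88°.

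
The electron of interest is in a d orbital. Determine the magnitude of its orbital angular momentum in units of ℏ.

For a d orbital, l = 2.
|L| = ℏ√(l(l+1)) = ℏ√(2·3) = √6 ℏ

|L| = √6 ℏ ≈ 2.449ℏ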